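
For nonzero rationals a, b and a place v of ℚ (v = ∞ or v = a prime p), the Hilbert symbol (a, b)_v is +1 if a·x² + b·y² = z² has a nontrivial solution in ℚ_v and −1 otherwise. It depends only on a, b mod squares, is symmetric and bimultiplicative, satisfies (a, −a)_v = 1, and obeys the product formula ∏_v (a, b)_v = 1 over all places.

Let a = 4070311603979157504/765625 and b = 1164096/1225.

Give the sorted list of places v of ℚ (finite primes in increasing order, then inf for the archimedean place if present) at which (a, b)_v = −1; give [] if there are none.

(a, b) ≡ (422389, 2021) mod (ℚ^×)²; places V = {2, 3, 5, 7, 11, 19, 43, 47, ∞}.
(a,b)_∞: sgn(422389)=+, sgn(2021)=+, so +1.
(a,b)_19: α=1, u≡4; β=0, v≡11 (mod 19); (4|19)=+1, (11|19)=+1; sign (−1)^0·+1^0·+1^1 = +1.
(a,b)_7: α=-2, u≡2; β=-2, v≡6 (mod 7); (2|7)=+1, (6|7)=-1; sign (−1)^0·+1^-2·-1^-2 = +1.
(a,b)_3: α=2, u≡1; β=2, v≡2 (mod 3); (1|3)=+1, (2|3)=-1; sign (−1)^0·+1^2·-1^2 = +1.
(a,b)_47: α=3, u≡38; β=1, v≡31 (mod 47); (38|47)=-1, (31|47)=-1; sign (−1)^1·-1^1·-1^3 = -1.
(a,b)_11: α=1, u≡3; β=0, v≡8 (mod 11); (3|11)=+1, (8|11)=-1; sign (−1)^0·+1^0·-1^1 = -1.
(a,b)_43: α=3, u≡26; β=1, v≡36 (mod 43); (26|43)=-1, (36|43)=+1; sign (−1)^1·-1^1·+1^3 = +1.
(a,b)_5: α=-6, u≡1; β=-2, v≡4 (mod 5); (1|5)=+1, (4|5)=+1; sign (−1)^0·+1^-2·+1^-6 = +1.
(a,b)_2: α=18, β=6; u≡5, v≡5 (mod 8); ε(u)ε(v)=0·0, αω(v)=18·1, βω(u)=6·1; sum ≡ 0  ⇒  +1.
(422389, 2021 / ℚ) ramifies at {11, 47}: a division algebra.

[11, 47]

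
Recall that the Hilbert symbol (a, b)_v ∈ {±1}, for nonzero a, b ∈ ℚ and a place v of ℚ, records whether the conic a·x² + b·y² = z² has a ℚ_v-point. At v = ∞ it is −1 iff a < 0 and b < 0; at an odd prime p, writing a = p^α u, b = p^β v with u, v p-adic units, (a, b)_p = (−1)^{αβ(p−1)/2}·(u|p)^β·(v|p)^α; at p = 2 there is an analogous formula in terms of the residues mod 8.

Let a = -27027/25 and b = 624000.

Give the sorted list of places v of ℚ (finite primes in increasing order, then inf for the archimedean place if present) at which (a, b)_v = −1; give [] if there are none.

Mod squares: a ≡ -3003, b ≡ 390. Check v ∈ {∞, 2, 3, 5, 7, 11, 13}.
v=11: a=11^1·(≡6), b=11^0·(≡3) mod 11; (6|11)=-1, (3|11)=+1; (−1)^{1·0·5}·(-1)^0·(+1)^1 = +1.
v=5: a=5^-2·(≡3), b=5^3·(≡2) mod 5; (3|5)=-1, (2|5)=-1; (−1)^{-2·3·2}·(-1)^3·(-1)^-2 = -1.
v=∞: -3003 < 0 and 390 > 0  ⇒  (a,b)_∞ = +1.
v=2: v_2(a)=0, v_2(b)=7; units ≡ 5, 3 (mod 8); ε·ε+αω+βω = 0·1+0·1+7·1 ≡ 1  ⇒  (a,b)_2 = -1.
v=3: a=3^3·(≡1), b=3^1·(≡1) mod 3; (1|3)=+1, (1|3)=+1; (−1)^{3·1·1}·(+1)^1·(+1)^3 = -1.
v=13: a=13^1·(≡12), b=13^1·(≡4) mod 13; (12|13)=+1, (4|13)=+1; (−1)^{1·1·6}·(+1)^1·(+1)^1 = +1.
v=7: a=7^1·(≡6), b=7^0·(≡6) mod 7; (6|7)=-1, (6|7)=-1; (−1)^{1·0·3}·(-1)^0·(-1)^1 = -1.
(-3003, 390 / ℚ) ramifies at {2, 3, 5, 7}: a division algebra.

[2, 3, 5, 7]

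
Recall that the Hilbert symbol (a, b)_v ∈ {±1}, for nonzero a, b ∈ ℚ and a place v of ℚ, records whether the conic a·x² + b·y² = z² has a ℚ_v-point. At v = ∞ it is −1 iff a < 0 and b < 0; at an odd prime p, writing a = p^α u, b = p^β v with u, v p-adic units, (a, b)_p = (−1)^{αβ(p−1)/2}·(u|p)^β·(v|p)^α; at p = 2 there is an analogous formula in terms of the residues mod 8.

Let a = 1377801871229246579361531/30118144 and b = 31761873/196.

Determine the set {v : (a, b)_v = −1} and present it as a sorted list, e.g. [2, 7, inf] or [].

Mod squares: a ≡ 151751171, b ≡ 3529097. Check v ∈ {∞, 2, 3, 7, 11, 13, 23, 29, 37, 43}.
v=13: a=13^3·(≡1), b=13^1·(≡1) mod 13; (1|13)=+1, (1|13)=+1; (−1)^{3·1·6}·(+1)^1·(+1)^3 = +1.
v=23: a=23^3·(≡10), b=23^1·(≡16) mod 23; (10|23)=-1, (16|23)=+1; (−1)^{3·1·11}·(-1)^1·(+1)^3 = +1.
v=2: v_2(a)=-8, v_2(b)=-2; units ≡ 3, 1 (mod 8); ε·ε+αω+βω = 1·0+-8·0+-2·1 ≡ 0  ⇒  (a,b)_2 = +1.
v=11: a=11^3·(≡8), b=11^1·(≡1) mod 11; (8|11)=-1, (1|11)=+1; (−1)^{3·1·5}·(-1)^1·(+1)^3 = +1.
v=43: a=43^1·(≡1), b=43^0·(≡38) mod 43; (1|43)=+1, (38|43)=+1; (−1)^{1·0·21}·(+1)^0·(+1)^1 = +1.
v=∞: 151751171 > 0 and 3529097 > 0  ⇒  (a,b)_∞ = +1.
v=7: a=7^-6·(≡5), b=7^-2·(≡6) mod 7; (5|7)=-1, (6|7)=-1; (−1)^{-6·-2·3}·(-1)^-2·(-1)^-6 = +1.
v=3: a=3^6·(≡2), b=3^2·(≡2) mod 3; (2|3)=-1, (2|3)=-1; (−1)^{6·2·1}·(-1)^2·(-1)^6 = +1.
v=29: a=29^3·(≡17), b=29^1·(≡5) mod 29; (17|29)=-1, (5|29)=+1; (−1)^{3·1·14}·(-1)^1·(+1)^3 = -1.
v=37: a=37^3·(≡28), b=37^1·(≡6) mod 37; (28|37)=+1, (6|37)=-1; (−1)^{3·1·18}·(+1)^1·(-1)^3 = -1.
|Ram(151751171, 3529097)| = 2, even; anisotropic at {29, 37}.

[29, 37]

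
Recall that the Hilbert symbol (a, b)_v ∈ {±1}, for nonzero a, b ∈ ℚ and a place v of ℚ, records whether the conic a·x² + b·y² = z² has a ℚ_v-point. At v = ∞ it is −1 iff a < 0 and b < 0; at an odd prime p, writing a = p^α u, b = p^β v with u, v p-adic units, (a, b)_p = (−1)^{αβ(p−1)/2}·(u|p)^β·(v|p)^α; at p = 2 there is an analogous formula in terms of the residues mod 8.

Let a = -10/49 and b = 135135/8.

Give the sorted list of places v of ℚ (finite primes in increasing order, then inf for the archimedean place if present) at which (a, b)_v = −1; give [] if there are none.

Mod squares: a ≡ -10, b ≡ 30030. Check v ∈ {∞, 2, 3, 5, 7, 11, 13}.
v=7: a=7^-2·(≡4), b=7^1·(≡6) mod 7; (4|7)=+1, (6|7)=-1; (−1)^{-2·1·3}·(+1)^1·(-1)^-2 = +1.
v=∞: -10 < 0 and 30030 > 0  ⇒  (a,b)_∞ = +1.
v=5: a=5^1·(≡2), b=5^1·(≡4) mod 5; (2|5)=-1, (4|5)=+1; (−1)^{1·1·2}·(-1)^1·(+1)^1 = -1.
v=11: a=11^0·(≡9), b=11^1·(≡8) mod 11; (9|11)=+1, (8|11)=-1; (−1)^{0·1·5}·(+1)^1·(-1)^0 = +1.
v=2: v_2(a)=1, v_2(b)=-3; units ≡ 3, 7 (mod 8); ε·ε+αω+βω = 1·1+1·0+-3·1 ≡ 0  ⇒  (a,b)_2 = +1.
v=3: a=3^0·(≡2), b=3^3·(≡2) mod 3; (2|3)=-1, (2|3)=-1; (−1)^{0·3·1}·(-1)^3·(-1)^0 = -1.
v=13: a=13^0·(≡12), b=13^1·(≡1) mod 13; (12|13)=+1, (1|13)=+1; (−1)^{0·1·6}·(+1)^1·(+1)^0 = +1.
|Ram(-10, 30030)| = 2, even; anisotropic at {3, 5}.

[3, 5]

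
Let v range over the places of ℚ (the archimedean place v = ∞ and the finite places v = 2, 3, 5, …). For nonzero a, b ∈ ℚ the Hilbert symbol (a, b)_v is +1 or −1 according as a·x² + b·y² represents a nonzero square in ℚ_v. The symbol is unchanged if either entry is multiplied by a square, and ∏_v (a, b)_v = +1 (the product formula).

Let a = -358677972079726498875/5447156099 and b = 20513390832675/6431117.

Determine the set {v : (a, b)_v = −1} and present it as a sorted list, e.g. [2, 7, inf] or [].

[2, 7, 11, 13, 31, 41]

Mod squares: a ≡ -1705, b ≡ 1272271. Check v ∈ {∞, 2, 3, 5, 7, 11, 13, 17, 29, 31, 41}.
v=13: a=13^2·(≡2), b=13^1·(≡4) mod 13; (2|13)=-1, (4|13)=+1; (−1)^{2·1·6}·(-1)^1·(+1)^2 = -1.
v=29: a=29^2·(≡9), b=29^2·(≡15) mod 29; (9|29)=+1, (15|29)=-1; (−1)^{2·2·14}·(+1)^2·(-1)^2 = +1.
v=7: a=7^-2·(≡6), b=7^-1·(≡3) mod 7; (6|7)=-1, (3|7)=-1; (−1)^{-2·-1·3}·(-1)^-1·(-1)^-2 = -1.
v=41: a=41^2·(≡6), b=41^1·(≡24) mod 41; (6|41)=-1, (24|41)=-1; (−1)^{2·1·20}·(-1)^1·(-1)^2 = -1.
v=31: a=31^1·(≡20), b=31^1·(≡10) mod 31; (20|31)=+1, (10|31)=+1; (−1)^{1·1·15}·(+1)^1·(+1)^1 = -1.
v=5: a=5^3·(≡1), b=5^2·(≡1) mod 5; (1|5)=+1, (1|5)=+1; (−1)^{3·2·2}·(+1)^2·(+1)^3 = +1.
v=∞: -1705 < 0 and 1272271 > 0  ⇒  (a,b)_∞ = +1.
v=2: v_2(a)=0, v_2(b)=0; units ≡ 7, 7 (mod 8); ε·ε+αω+βω = 1·1+0·0+0·0 ≡ 1  ⇒  (a,b)_2 = -1.
v=3: a=3^18·(≡2), b=3^10·(≡1) mod 3; (2|3)=-1, (1|3)=+1; (−1)^{18·10·1}·(-1)^10·(+1)^18 = +1.
v=11: a=11^-3·(≡6), b=11^-1·(≡6) mod 11; (6|11)=-1, (6|11)=-1; (−1)^{-3·-1·5}·(-1)^-1·(-1)^-3 = -1.
v=17: a=17^-4·(≡6), b=17^-4·(≡13) mod 17; (6|17)=-1, (13|17)=+1; (−1)^{-4·-4·8}·(-1)^-4·(+1)^-4 = +1.
Ram(-1705, 1272271) = {2, 7, 11, 13, 31, 41}; no ℚ_2-point on the conic.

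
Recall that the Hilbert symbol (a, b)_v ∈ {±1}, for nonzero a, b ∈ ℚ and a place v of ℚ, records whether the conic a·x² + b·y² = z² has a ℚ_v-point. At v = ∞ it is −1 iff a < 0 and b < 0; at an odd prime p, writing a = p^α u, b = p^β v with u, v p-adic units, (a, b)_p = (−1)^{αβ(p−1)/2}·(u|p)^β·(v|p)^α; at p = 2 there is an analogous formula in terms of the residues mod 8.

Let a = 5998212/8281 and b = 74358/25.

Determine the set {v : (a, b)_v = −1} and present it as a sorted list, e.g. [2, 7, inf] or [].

(a, b) ≡ (17, 102) mod (ℚ^×)²; places V = {2, 3, 5, 7, 11, 13, 17, ∞}.
(a,b)_∞: sgn(17)=+, sgn(102)=+, so +1.
(a,b)_2: α=2, β=1; u≡1, v≡3 (mod 8); ε(u)ε(v)=0·1, αω(v)=2·1, βω(u)=1·0; sum ≡ 0  ⇒  +1.
(a,b)_17: α=1, u≡9; β=1, v≡7 (mod 17); (9|17)=+1, (7|17)=-1; sign (−1)^0·+1^1·-1^1 = -1.
(a,b)_11: α=2, u≡8; β=0, v≡3 (mod 11); (8|11)=-1, (3|11)=+1; sign (−1)^0·-1^0·+1^2 = +1.
(a,b)_3: α=6, u≡2; β=7, v≡1 (mod 3); (2|3)=-1, (1|3)=+1; sign (−1)^0·-1^7·+1^6 = -1.
(a,b)_7: α=-2, u≡3; β=0, v≡1 (mod 7); (3|7)=-1, (1|7)=+1; sign (−1)^0·-1^0·+1^-2 = +1.
(a,b)_5: α=0, u≡2; β=-2, v≡3 (mod 5); (2|5)=-1, (3|5)=-1; sign (−1)^0·-1^-2·-1^0 = +1.
(a,b)_13: α=-2, u≡9; β=0, v≡2 (mod 13); (9|13)=+1, (2|13)=-1; sign (−1)^0·+1^0·-1^-2 = +1.
(17, 102 / ℚ) ramifies at {3, 17}: a division algebra.

[3, 17]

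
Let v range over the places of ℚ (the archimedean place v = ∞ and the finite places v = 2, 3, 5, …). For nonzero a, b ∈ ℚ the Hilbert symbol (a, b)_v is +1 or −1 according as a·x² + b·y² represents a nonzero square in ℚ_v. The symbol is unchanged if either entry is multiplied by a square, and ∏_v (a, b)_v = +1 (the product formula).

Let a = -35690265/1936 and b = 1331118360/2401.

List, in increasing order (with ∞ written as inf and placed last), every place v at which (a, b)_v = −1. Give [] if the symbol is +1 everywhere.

Mod squares: a ≡ -65, b ≡ 24310. Check v ∈ {∞, 2, 3, 5, 7, 11, 13, 17, 19}.
v=19: a=19^2·(≡4), b=19^0·(≡11) mod 19; (4|19)=+1, (11|19)=+1; (−1)^{2·0·9}·(+1)^0·(+1)^2 = +1.
v=5: a=5^1·(≡2), b=5^1·(≡2) mod 5; (2|5)=-1, (2|5)=-1; (−1)^{1·1·2}·(-1)^1·(-1)^1 = +1.
v=2: v_2(a)=-4, v_2(b)=3; units ≡ 7, 3 (mod 8); ε·ε+αω+βω = 1·1+-4·1+3·0 ≡ 1  ⇒  (a,b)_2 = -1.
v=13: a=13^3·(≡8), b=13^3·(≡6) mod 13; (8|13)=-1, (6|13)=-1; (−1)^{3·3·6}·(-1)^3·(-1)^3 = +1.
v=3: a=3^2·(≡1), b=3^4·(≡1) mod 3; (1|3)=+1, (1|3)=+1; (−1)^{2·4·1}·(+1)^4·(+1)^2 = +1.
v=∞: -65 < 0 and 24310 > 0  ⇒  (a,b)_∞ = +1.
v=17: a=17^0·(≡3), b=17^1·(≡8) mod 17; (3|17)=-1, (8|17)=+1; (−1)^{0·1·8}·(-1)^1·(+1)^0 = -1.
v=7: a=7^0·(≡3), b=7^-4·(≡5) mod 7; (3|7)=-1, (5|7)=-1; (−1)^{0·-4·3}·(-1)^-4·(-1)^0 = +1.
v=11: a=11^-2·(≡1), b=11^1·(≡8) mod 11; (1|11)=+1, (8|11)=-1; (−1)^{-2·1·5}·(+1)^1·(-1)^-2 = +1.
(-65, 24310 / ℚ) ramifies at {2, 17}: a division algebra.

[2, 17]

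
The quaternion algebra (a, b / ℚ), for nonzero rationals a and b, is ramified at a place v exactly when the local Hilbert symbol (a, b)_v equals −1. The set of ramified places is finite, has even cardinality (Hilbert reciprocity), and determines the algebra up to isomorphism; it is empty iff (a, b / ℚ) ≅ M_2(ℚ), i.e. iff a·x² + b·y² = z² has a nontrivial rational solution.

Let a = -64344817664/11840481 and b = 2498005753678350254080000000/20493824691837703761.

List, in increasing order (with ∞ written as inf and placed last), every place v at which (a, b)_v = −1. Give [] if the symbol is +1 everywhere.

[23, 29]

Mod squares: a ≡ -29, b ≡ 6670. Check v ∈ {∞, 2, 3, 5, 7, 23, 29, 31, 37}.
v=2: v_2(a)=22, v_2(b)=41; units ≡ 3, 7 (mod 8); ε·ε+αω+βω = 1·1+22·0+41·1 ≡ 0  ⇒  (a,b)_2 = +1.
v=23: a=23^2·(≡11), b=23^3·(≡11) mod 23; (11|23)=-1, (11|23)=-1; (−1)^{2·3·11}·(-1)^3·(-1)^2 = -1.
v=3: a=3^-2·(≡1), b=3^-2·(≡1) mod 3; (1|3)=+1, (1|3)=+1; (−1)^{-2·-2·1}·(+1)^-2·(+1)^-2 = +1.
v=29: a=29^1·(≡4), b=29^3·(≡17) mod 29; (4|29)=+1, (17|29)=-1; (−1)^{1·3·14}·(+1)^3·(-1)^1 = -1.
v=5: a=5^0·(≡1), b=5^7·(≡4) mod 5; (1|5)=+1, (4|5)=+1; (−1)^{0·7·2}·(+1)^7·(+1)^0 = +1.
v=∞: -29 < 0 and 6670 > 0  ⇒  (a,b)_∞ = +1.
v=31: a=31^-2·(≡10), b=31^-6·(≡18) mod 31; (10|31)=+1, (18|31)=+1; (−1)^{-2·-6·15}·(+1)^-6·(+1)^-2 = +1.
v=7: a=7^0·(≡3), b=7^2·(≡3) mod 7; (3|7)=-1, (3|7)=-1; (−1)^{0·2·3}·(-1)^2·(-1)^0 = +1.
v=37: a=37^-2·(≡29), b=37^-6·(≡9) mod 37; (29|37)=-1, (9|37)=+1; (−1)^{-2·-6·18}·(-1)^-6·(+1)^-2 = +1.
(-29, 6670 / ℚ) ramifies at {23, 29}: a division algebra.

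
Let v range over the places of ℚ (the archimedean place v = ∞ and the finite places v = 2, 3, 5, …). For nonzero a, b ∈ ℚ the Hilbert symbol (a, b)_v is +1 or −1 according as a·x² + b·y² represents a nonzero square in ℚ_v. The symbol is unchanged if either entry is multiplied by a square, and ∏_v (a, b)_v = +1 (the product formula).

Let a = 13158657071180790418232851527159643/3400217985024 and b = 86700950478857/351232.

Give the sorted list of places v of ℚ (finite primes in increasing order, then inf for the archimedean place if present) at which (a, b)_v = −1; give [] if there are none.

[2, 7, 13, 23]

(a, b) ≡ (14467, 57239) mod (ℚ^×)²; places V = {2, 3, 7, 11, 13, 17, 23, 37, ∞}.
(a,b)_3: α=-2, u≡1; β=0, v≡2 (mod 3); (1|3)=+1, (2|3)=-1; sign (−1)^0·+1^0·-1^-2 = +1.
(a,b)_7: α=-8, u≡6; β=-3, v≡4 (mod 7); (6|7)=-1, (4|7)=+1; sign (−1)^0·-1^-3·+1^-8 = -1.
(a,b)_11: α=10, u≡10; β=4, v≡10 (mod 11); (10|11)=-1, (10|11)=-1; sign (−1)^0·-1^4·-1^10 = +1.
(a,b)_17: α=3, u≡15; β=1, v≡13 (mod 17); (15|17)=+1, (13|17)=+1; sign (−1)^0·+1^1·+1^3 = +1.
(a,b)_2: α=-16, β=-10; u≡3, v≡7 (mod 8); ε(u)ε(v)=1·1, αω(v)=-16·0, βω(u)=-10·1; sum ≡ 1  ⇒  -1.
(a,b)_13: α=2, u≡8; β=1, v≡3 (mod 13); (8|13)=-1, (3|13)=+1; sign (−1)^0·-1^1·+1^2 = -1.
(a,b)_23: α=5, u≡4; β=2, v≡14 (mod 23); (4|23)=+1, (14|23)=-1; sign (−1)^0·+1^2·-1^5 = -1.
(a,b)_∞: sgn(14467)=+, sgn(57239)=+, so +1.
(a,b)_37: α=7, u≡21; β=3, v≡3 (mod 37); (21|37)=+1, (3|37)=+1; sign (−1)^0·+1^3·+1^7 = +1.
(14467, 57239 / ℚ) ramifies at {2, 7, 13, 23}: a division algebra.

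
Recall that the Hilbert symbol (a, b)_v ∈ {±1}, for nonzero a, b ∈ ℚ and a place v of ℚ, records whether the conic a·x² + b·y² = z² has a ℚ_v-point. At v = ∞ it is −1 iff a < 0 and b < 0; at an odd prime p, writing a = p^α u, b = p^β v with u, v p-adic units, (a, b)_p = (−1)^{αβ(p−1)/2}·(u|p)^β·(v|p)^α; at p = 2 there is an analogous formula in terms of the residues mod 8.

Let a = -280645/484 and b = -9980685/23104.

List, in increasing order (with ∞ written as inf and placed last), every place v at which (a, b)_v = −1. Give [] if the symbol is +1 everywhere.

[2, 3, 5, 41, 47, inf]

(a, b) ≡ (-205, -9165) mod (ℚ^×)²; places V = {2, 3, 5, 11, 13, 19, 37, 41, 47, ∞}.
(a,b)_13: α=0, u≡4; β=1, v≡3 (mod 13); (4|13)=+1, (3|13)=+1; sign (−1)^0·+1^1·+1^0 = +1.
(a,b)_3: α=0, u≡2; β=3, v≡2 (mod 3); (2|3)=-1, (2|3)=-1; sign (−1)^0·-1^3·-1^0 = -1.
(a,b)_∞: sgn(-205)=−, sgn(-9165)=−, so -1.
(a,b)_19: α=0, u≡11; β=-2, v≡13 (mod 19); (11|19)=+1, (13|19)=-1; sign (−1)^0·+1^-2·-1^0 = +1.
(a,b)_47: α=0, u≡33; β=1, v≡31 (mod 47); (33|47)=-1, (31|47)=-1; sign (−1)^0·-1^1·-1^0 = -1.
(a,b)_11: α=-2, u≡5; β=2, v≡1 (mod 11); (5|11)=+1, (1|11)=+1; sign (−1)^0·+1^2·+1^-2 = +1.
(a,b)_41: α=1, u≡10; β=0, v≡13 (mod 41); (10|41)=+1, (13|41)=-1; sign (−1)^0·+1^0·-1^1 = -1.
(a,b)_37: α=2, u≡18; β=0, v≡11 (mod 37); (18|37)=-1, (11|37)=+1; sign (−1)^0·-1^0·+1^2 = +1.
(a,b)_2: α=-2, β=-6; u≡3, v≡3 (mod 8); ε(u)ε(v)=1·1, αω(v)=-2·1, βω(u)=-6·1; sum ≡ 1  ⇒  -1.
(a,b)_5: α=1, u≡4; β=1, v≡2 (mod 5); (4|5)=+1, (2|5)=-1; sign (−1)^0·+1^1·-1^1 = -1.
|Ram(-205, -9165)| = 6, even; anisotropic at {2, 3, 5, 41, 47, ∞}.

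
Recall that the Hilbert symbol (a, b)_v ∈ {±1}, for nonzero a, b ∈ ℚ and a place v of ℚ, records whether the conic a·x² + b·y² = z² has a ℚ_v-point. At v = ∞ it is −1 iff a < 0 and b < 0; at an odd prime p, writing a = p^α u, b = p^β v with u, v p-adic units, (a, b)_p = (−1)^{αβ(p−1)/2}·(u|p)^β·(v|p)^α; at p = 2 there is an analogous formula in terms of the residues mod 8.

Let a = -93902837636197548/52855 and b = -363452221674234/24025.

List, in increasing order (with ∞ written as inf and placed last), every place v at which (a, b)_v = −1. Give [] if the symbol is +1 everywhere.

(a, b) ≡ (-2365, -27434) mod (ℚ^×)²; places V = {2, 3, 5, 7, 11, 29, 31, 43, ∞}.
(a,b)_2: α=2, β=1; u≡3, v≡3 (mod 8); ε(u)ε(v)=1·1, αω(v)=2·1, βω(u)=1·1; sum ≡ 0  ⇒  +1.
(a,b)_∞: sgn(-2365)=−, sgn(-27434)=−, so -1.
(a,b)_31: α=-2, u≡13; β=-2, v≡20 (mod 31); (13|31)=-1, (20|31)=+1; sign (−1)^0·-1^-2·+1^-2 = +1.
(a,b)_11: α=-1, u≡1; β=1, v≡5 (mod 11); (1|11)=+1, (5|11)=+1; sign (−1)^1·+1^1·+1^-1 = -1.
(a,b)_29: α=4, u≡24; β=3, v≡18 (mod 29); (24|29)=+1, (18|29)=-1; sign (−1)^0·+1^3·-1^4 = +1.
(a,b)_43: α=1, u≡24; β=1, v≡42 (mod 43); (24|43)=+1, (42|43)=-1; sign (−1)^1·+1^1·-1^1 = +1.
(a,b)_3: α=8, u≡2; β=8, v≡1 (mod 3); (2|3)=-1, (1|3)=+1; sign (−1)^0·-1^8·+1^8 = +1.
(a,b)_5: α=-1, u≡2; β=-2, v≡1 (mod 5); (2|5)=-1, (1|5)=+1; sign (−1)^0·-1^-2·+1^-1 = +1.
(a,b)_7: α=6, u≡4; β=4, v≡5 (mod 7); (4|7)=+1, (5|7)=-1; sign (−1)^0·+1^4·-1^6 = +1.
(-2365, -27434 / ℚ) ramifies at {11, ∞}: a division algebra.

[11, inf]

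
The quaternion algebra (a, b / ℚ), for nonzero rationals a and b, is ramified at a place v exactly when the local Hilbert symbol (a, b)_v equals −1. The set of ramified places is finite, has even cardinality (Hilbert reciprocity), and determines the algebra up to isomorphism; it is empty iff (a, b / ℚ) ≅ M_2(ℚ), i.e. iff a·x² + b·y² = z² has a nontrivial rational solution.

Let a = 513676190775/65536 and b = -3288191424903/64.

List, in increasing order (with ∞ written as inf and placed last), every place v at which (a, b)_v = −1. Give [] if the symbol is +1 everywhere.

[3, 7]

(a, b) ≡ (759, -7) mod (ℚ^×)²; places V = {2, 3, 5, 7, 11, 23, 43, ∞}.
(a,b)_2: α=-16, β=-6; u≡7, v≡1 (mod 8); ε(u)ε(v)=1·0, αω(v)=-16·0, βω(u)=-6·0; sum ≡ 0  ⇒  +1.
(a,b)_43: α=2, u≡20; β=2, v≡35 (mod 43); (20|43)=-1, (35|43)=+1; sign (−1)^0·-1^2·+1^2 = +1.
(a,b)_23: α=1, u≡7; β=2, v≡3 (mod 23); (7|23)=-1, (3|23)=+1; sign (−1)^0·-1^2·+1^1 = +1.
(a,b)_∞: sgn(759)=+, sgn(-7)=−, so +1.
(a,b)_11: α=5, u≡1; β=2, v≡4 (mod 11); (1|11)=+1, (4|11)=+1; sign (−1)^0·+1^2·+1^5 = +1.
(a,b)_7: α=0, u≡3; β=3, v≡3 (mod 7); (3|7)=-1, (3|7)=-1; sign (−1)^0·-1^3·-1^0 = -1.
(a,b)_5: α=2, u≡1; β=0, v≡3 (mod 5); (1|5)=+1, (3|5)=-1; sign (−1)^0·+1^0·-1^2 = +1.
(a,b)_3: α=1, u≡1; β=4, v≡2 (mod 3); (1|3)=+1, (2|3)=-1; sign (−1)^0·+1^4·-1^1 = -1.
|Ram(759, -7)| = 2, even; anisotropic at {3, 7}.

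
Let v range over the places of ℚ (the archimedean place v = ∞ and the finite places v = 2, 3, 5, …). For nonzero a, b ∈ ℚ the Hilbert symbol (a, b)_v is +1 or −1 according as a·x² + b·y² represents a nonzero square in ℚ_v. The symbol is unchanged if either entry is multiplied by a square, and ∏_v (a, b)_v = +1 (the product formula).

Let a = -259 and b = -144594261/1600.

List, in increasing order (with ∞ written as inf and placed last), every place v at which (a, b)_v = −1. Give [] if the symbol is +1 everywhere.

[3, 7, 23, 29, 37, inf]

Mod squares: a ≡ -259, b ≡ -16066029. Check v ∈ {∞, 2, 3, 5, 7, 23, 29, 31, 37}.
v=2: v_2(a)=0, v_2(b)=-6; units ≡ 5, 3 (mod 8); ε·ε+αω+βω = 0·1+0·1+-6·1 ≡ 0  ⇒  (a,b)_2 = +1.
v=3: a=3^0·(≡2), b=3^3·(≡2) mod 3; (2|3)=-1, (2|3)=-1; (−1)^{0·3·1}·(-1)^3·(-1)^0 = -1.
v=23: a=23^0·(≡17), b=23^1·(≡14) mod 23; (17|23)=-1, (14|23)=-1; (−1)^{0·1·11}·(-1)^1·(-1)^0 = -1.
v=5: a=5^0·(≡1), b=5^-2·(≡1) mod 5; (1|5)=+1, (1|5)=+1; (−1)^{0·-2·2}·(+1)^-2·(+1)^0 = +1.
v=∞: -259 < 0 and -16066029 < 0  ⇒  (a,b)_∞ = -1.
v=37: a=37^1·(≡30), b=37^1·(≡15) mod 37; (30|37)=+1, (15|37)=-1; (−1)^{1·1·18}·(+1)^1·(-1)^1 = -1.
v=7: a=7^1·(≡5), b=7^1·(≡3) mod 7; (5|7)=-1, (3|7)=-1; (−1)^{1·1·3}·(-1)^1·(-1)^1 = -1.
v=29: a=29^0·(≡2), b=29^1·(≡27) mod 29; (2|29)=-1, (27|29)=-1; (−1)^{0·1·14}·(-1)^1·(-1)^0 = -1.
v=31: a=31^0·(≡20), b=31^1·(≡24) mod 31; (20|31)=+1, (24|31)=-1; (−1)^{0·1·15}·(+1)^1·(-1)^0 = +1.
(-259, -16066029 / ℚ) ramifies at {3, 7, 23, 29, 37, ∞}: a division algebra.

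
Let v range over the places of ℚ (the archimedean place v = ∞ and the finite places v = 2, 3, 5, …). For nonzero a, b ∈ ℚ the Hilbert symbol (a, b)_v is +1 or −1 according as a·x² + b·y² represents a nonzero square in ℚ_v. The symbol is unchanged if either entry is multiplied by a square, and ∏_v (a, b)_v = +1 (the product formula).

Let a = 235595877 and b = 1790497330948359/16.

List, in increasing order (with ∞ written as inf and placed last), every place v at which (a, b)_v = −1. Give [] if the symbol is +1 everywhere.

(a, b) ≡ (245157, 31) mod (ℚ^×)²; places V = {2, 3, 11, 17, 19, 23, 31, ∞}.
(a,b)_∞: sgn(245157)=+, sgn(31)=+, so +1.
(a,b)_19: α=1, u≡3; β=2, v≡14 (mod 19); (3|19)=-1, (14|19)=-1; sign (−1)^0·-1^2·-1^1 = -1.
(a,b)_3: α=1, u≡2; β=2, v≡1 (mod 3); (2|3)=-1, (1|3)=+1; sign (−1)^0·-1^2·+1^1 = +1.
(a,b)_17: α=1, u≡11; β=2, v≡12 (mod 17); (11|17)=-1, (12|17)=-1; sign (−1)^0·-1^2·-1^1 = -1.
(a,b)_23: α=1, u≡19; β=2, v≡3 (mod 23); (19|23)=-1, (3|23)=+1; sign (−1)^0·-1^2·+1^1 = +1.
(a,b)_31: α=2, u≡9; β=3, v≡7 (mod 31); (9|31)=+1, (7|31)=+1; sign (−1)^0·+1^3·+1^2 = +1.
(a,b)_11: α=1, u≡4; β=2, v≡5 (mod 11); (4|11)=+1, (5|11)=+1; sign (−1)^0·+1^2·+1^1 = +1.
(a,b)_2: α=0, β=-4; u≡5, v≡7 (mod 8); ε(u)ε(v)=0·1, αω(v)=0·0, βω(u)=-4·1; sum ≡ 0  ⇒  +1.
|Ram(245157, 31)| = 2, even; anisotropic at {17, 19}.

[17, 19]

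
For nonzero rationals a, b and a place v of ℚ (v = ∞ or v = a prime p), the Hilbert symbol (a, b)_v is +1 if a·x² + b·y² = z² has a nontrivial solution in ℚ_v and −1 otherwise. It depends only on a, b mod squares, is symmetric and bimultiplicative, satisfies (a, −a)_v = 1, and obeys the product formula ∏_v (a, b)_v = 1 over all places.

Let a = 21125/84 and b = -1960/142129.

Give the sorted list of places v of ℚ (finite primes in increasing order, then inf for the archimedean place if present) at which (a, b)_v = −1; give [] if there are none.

(a, b) ≡ (105, -10) mod (ℚ^×)²; places V = {2, 3, 5, 7, 13, 29, ∞}.
(a,b)_5: α=3, u≡1; β=1, v≡2 (mod 5); (1|5)=+1, (2|5)=-1; sign (−1)^0·+1^1·-1^3 = -1.
(a,b)_13: α=2, u≡10; β=-2, v≡9 (mod 13); (10|13)=+1, (9|13)=+1; sign (−1)^0·+1^-2·+1^2 = +1.
(a,b)_2: α=-2, β=3; u≡1, v≡3 (mod 8); ε(u)ε(v)=0·1, αω(v)=-2·1, βω(u)=3·0; sum ≡ 0  ⇒  +1.
(a,b)_3: α=-1, u≡2; β=0, v≡2 (mod 3); (2|3)=-1, (2|3)=-1; sign (−1)^0·-1^0·-1^-1 = -1.
(a,b)_29: α=0, u≡15; β=-2, v≡15 (mod 29); (15|29)=-1, (15|29)=-1; sign (−1)^0·-1^-2·-1^0 = +1.
(a,b)_7: α=-1, u≡4; β=2, v≡2 (mod 7); (4|7)=+1, (2|7)=+1; sign (−1)^0·+1^2·+1^-1 = +1.
(a,b)_∞: sgn(105)=+, sgn(-10)=−, so +1.
(105, -10 / ℚ) ramifies at {3, 5}: a division algebra.

[3, 5]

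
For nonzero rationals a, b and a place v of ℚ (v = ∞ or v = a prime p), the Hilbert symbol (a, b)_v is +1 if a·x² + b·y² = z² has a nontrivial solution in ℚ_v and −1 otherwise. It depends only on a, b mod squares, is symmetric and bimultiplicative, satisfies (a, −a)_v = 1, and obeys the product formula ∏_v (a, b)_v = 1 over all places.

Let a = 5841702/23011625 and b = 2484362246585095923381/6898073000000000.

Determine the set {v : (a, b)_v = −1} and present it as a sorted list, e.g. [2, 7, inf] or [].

[2, 3, 17, 43]

(a, b) ≡ (116870, 635970) mod (ℚ^×)²; places V = {2, 3, 5, 7, 13, 17, 19, 29, 31, 43, ∞}.
(a,b)_5: α=-3, u≡4; β=-9, v≡1 (mod 5); (4|5)=+1, (1|5)=+1; sign (−1)^0·+1^-9·+1^-3 = +1.
(a,b)_3: α=2, u≡2; β=9, v≡1 (mod 3); (2|3)=-1, (1|3)=+1; sign (−1)^0·-1^9·+1^2 = -1.
(a,b)_13: α=-1, u≡8; β=-2, v≡12 (mod 13); (8|13)=-1, (12|13)=+1; sign (−1)^0·-1^-2·+1^-1 = +1.
(a,b)_7: α=-2, u≡3; β=-4, v≡5 (mod 7); (3|7)=-1, (5|7)=-1; sign (−1)^0·-1^-4·-1^-2 = +1.
(a,b)_17: α=-2, u≡14; β=-1, v≡6 (mod 17); (14|17)=-1, (6|17)=-1; sign (−1)^0·-1^-1·-1^-2 = -1.
(a,b)_31: α=1, u≡14; β=4, v≡10 (mod 31); (14|31)=+1, (10|31)=+1; sign (−1)^0·+1^4·+1^1 = +1.
(a,b)_∞: sgn(116870)=+, sgn(635970)=+, so +1.
(a,b)_43: α=0, u≡22; β=1, v≡4 (mod 43); (22|43)=-1, (4|43)=+1; sign (−1)^0·-1^1·+1^0 = -1.
(a,b)_29: α=1, u≡23; β=3, v≡9 (mod 29); (23|29)=+1, (9|29)=+1; sign (−1)^0·+1^3·+1^1 = +1.
(a,b)_19: α=2, u≡17; β=4, v≡15 (mod 19); (17|19)=+1, (15|19)=-1; sign (−1)^0·+1^4·-1^2 = +1.
(a,b)_2: α=1, β=-9; u≡3, v≡1 (mod 8); ε(u)ε(v)=1·0, αω(v)=1·0, βω(u)=-9·1; sum ≡ 1  ⇒  -1.
(116870, 635970 / ℚ) ramifies at {2, 3, 17, 43}: a division algebra.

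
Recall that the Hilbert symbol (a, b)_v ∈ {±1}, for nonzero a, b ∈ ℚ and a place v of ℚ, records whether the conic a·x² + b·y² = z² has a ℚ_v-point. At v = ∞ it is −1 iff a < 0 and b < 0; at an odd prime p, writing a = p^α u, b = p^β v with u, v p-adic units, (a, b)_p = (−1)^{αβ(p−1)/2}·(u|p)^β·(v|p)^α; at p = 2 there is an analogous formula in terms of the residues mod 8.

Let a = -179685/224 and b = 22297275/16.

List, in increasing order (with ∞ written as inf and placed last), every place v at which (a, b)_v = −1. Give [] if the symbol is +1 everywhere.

[2, 7]

(a, b) ≡ (-2310, 91) mod (ℚ^×)²; places V = {2, 3, 5, 7, 11, 13, ∞}.
(a,b)_13: α=0, u≡9; β=1, v≡11 (mod 13); (9|13)=+1, (11|13)=-1; sign (−1)^0·+1^1·-1^0 = +1.
(a,b)_3: α=3, u≡1; β=4, v≡1 (mod 3); (1|3)=+1, (1|3)=+1; sign (−1)^0·+1^4·+1^3 = +1.
(a,b)_7: α=-1, u≡3; β=1, v≡5 (mod 7); (3|7)=-1, (5|7)=-1; sign (−1)^1·-1^1·-1^-1 = -1.
(a,b)_5: α=1, u≡2; β=2, v≡1 (mod 5); (2|5)=-1, (1|5)=+1; sign (−1)^0·-1^2·+1^1 = +1.
(a,b)_11: α=3, u≡2; β=2, v≡5 (mod 11); (2|11)=-1, (5|11)=+1; sign (−1)^0·-1^2·+1^3 = +1.
(a,b)_2: α=-5, β=-4; u≡5, v≡3 (mod 8); ε(u)ε(v)=0·1, αω(v)=-5·1, βω(u)=-4·1; sum ≡ 1  ⇒  -1.
(a,b)_∞: sgn(-2310)=−, sgn(91)=+, so +1.
Ram(-2310, 91) = {2, 7}; no ℚ_2-point on the conic.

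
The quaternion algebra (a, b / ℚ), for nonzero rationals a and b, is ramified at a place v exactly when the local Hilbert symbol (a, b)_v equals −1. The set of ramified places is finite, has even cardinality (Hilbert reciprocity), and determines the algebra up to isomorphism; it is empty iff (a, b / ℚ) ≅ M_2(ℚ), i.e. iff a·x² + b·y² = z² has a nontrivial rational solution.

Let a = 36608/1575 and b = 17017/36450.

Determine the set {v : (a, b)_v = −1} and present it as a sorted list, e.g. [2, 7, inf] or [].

[11, 13]

(a, b) ≡ (1001, 34034) mod (ℚ^×)²; places V = {2, 3, 5, 7, 11, 13, 17, ∞}.
(a,b)_2: α=8, β=-1; u≡1, v≡1 (mod 8); ε(u)ε(v)=0·0, αω(v)=8·0, βω(u)=-1·0; sum ≡ 0  ⇒  +1.
(a,b)_17: α=0, u≡13; β=1, v≡16 (mod 17); (13|17)=+1, (16|17)=+1; sign (−1)^0·+1^1·+1^0 = +1.
(a,b)_11: α=1, u≡3; β=1, v≡1 (mod 11); (3|11)=+1, (1|11)=+1; sign (−1)^1·+1^1·+1^1 = -1.
(a,b)_5: α=-2, u≡1; β=-2, v≡4 (mod 5); (1|5)=+1, (4|5)=+1; sign (−1)^0·+1^-2·+1^-2 = +1.
(a,b)_7: α=-1, u≡5; β=1, v≡2 (mod 7); (5|7)=-1, (2|7)=+1; sign (−1)^1·-1^1·+1^-1 = +1.
(a,b)_3: α=-2, u≡2; β=-6, v≡2 (mod 3); (2|3)=-1, (2|3)=-1; sign (−1)^0·-1^-6·-1^-2 = +1.
(a,b)_∞: sgn(1001)=+, sgn(34034)=+, so +1.
(a,b)_13: α=1, u≡4; β=1, v≡2 (mod 13); (4|13)=+1, (2|13)=-1; sign (−1)^0·+1^1·-1^1 = -1.
|Ram(1001, 34034)| = 2, even; anisotropic at {11, 13}.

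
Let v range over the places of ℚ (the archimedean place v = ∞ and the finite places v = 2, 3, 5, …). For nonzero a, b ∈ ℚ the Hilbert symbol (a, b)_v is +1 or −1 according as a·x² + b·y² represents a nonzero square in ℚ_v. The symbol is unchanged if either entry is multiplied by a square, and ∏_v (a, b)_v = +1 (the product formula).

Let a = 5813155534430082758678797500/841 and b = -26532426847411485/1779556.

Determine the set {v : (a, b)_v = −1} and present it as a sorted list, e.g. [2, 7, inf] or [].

Mod squares: a ≡ 24871, b ≡ -285. Check v ∈ {∞, 2, 3, 5, 7, 11, 13, 17, 19, 23, 29}.
v=29: a=29^-2·(≡18), b=29^-2·(≡1) mod 29; (18|29)=-1, (1|29)=+1; (−1)^{-2·-2·14}·(-1)^-2·(+1)^-2 = +1.
v=19: a=19^3·(≡16), b=19^1·(≡1) mod 19; (16|19)=+1, (1|19)=+1; (−1)^{3·1·9}·(+1)^1·(+1)^3 = -1.
v=∞: 24871 > 0 and -285 < 0  ⇒  (a,b)_∞ = +1.
v=5: a=5^4·(≡1), b=5^1·(≡3) mod 5; (1|5)=+1, (3|5)=-1; (−1)^{4·1·2}·(+1)^1·(-1)^4 = +1.
v=2: v_2(a)=2, v_2(b)=-2; units ≡ 7, 3 (mod 8); ε·ε+αω+βω = 1·1+2·1+-2·0 ≡ 1  ⇒  (a,b)_2 = -1.
v=17: a=17^5·(≡2), b=17^2·(≡9) mod 17; (2|17)=+1, (9|17)=+1; (−1)^{5·2·8}·(+1)^2·(+1)^5 = +1.
v=11: a=11^7·(≡2), b=11^2·(≡9) mod 11; (2|11)=-1, (9|11)=+1; (−1)^{7·2·5}·(-1)^2·(+1)^7 = +1.
v=7: a=7^5·(≡1), b=7^4·(≡1) mod 7; (1|7)=+1, (1|7)=+1; (−1)^{5·4·3}·(+1)^4·(+1)^5 = +1.
v=13: a=13^0·(≡8), b=13^2·(≡3) mod 13; (8|13)=-1, (3|13)=+1; (−1)^{0·2·6}·(-1)^2·(+1)^0 = +1.
v=23: a=23^0·(≡12), b=23^-2·(≡10) mod 23; (12|23)=+1, (10|23)=-1; (−1)^{0·-2·11}·(+1)^-2·(-1)^0 = +1.
v=3: a=3^6·(≡1), b=3^9·(≡1) mod 3; (1|3)=+1, (1|3)=+1; (−1)^{6·9·1}·(+1)^9·(+1)^6 = +1.
Ram(24871, -285) = {2, 19}; no ℚ_2-point on the conic.

[2, 19]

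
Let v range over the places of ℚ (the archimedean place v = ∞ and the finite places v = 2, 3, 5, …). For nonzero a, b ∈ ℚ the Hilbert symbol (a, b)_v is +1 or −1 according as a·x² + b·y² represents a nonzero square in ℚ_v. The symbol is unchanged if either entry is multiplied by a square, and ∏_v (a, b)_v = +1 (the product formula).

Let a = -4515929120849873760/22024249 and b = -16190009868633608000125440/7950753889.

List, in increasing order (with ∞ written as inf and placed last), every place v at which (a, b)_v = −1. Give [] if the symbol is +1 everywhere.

(a, b) ≡ (-3190, -20010) mod (ℚ^×)²; places V = {2, 3, 5, 7, 11, 13, 17, 19, 23, 29, ∞}.
(a,b)_29: α=1, u≡1; β=1, v≡7 (mod 29); (1|29)=+1, (7|29)=+1; sign (−1)^0·+1^1·+1^1 = +1.
(a,b)_5: α=1, u≡2; β=1, v≡3 (mod 5); (2|5)=-1, (3|5)=-1; sign (−1)^0·-1^1·-1^1 = +1.
(a,b)_17: α=2, u≡3; β=2, v≡9 (mod 17); (3|17)=-1, (9|17)=+1; sign (−1)^0·-1^2·+1^2 = +1.
(a,b)_∞: sgn(-3190)=−, sgn(-20010)=−, so -1.
(a,b)_2: α=5, β=9; u≡5, v≡3 (mod 8); ε(u)ε(v)=0·1, αω(v)=5·1, βω(u)=9·1; sum ≡ 0  ⇒  +1.
(a,b)_19: α=-4, u≡18; β=-6, v≡5 (mod 19); (18|19)=-1, (5|19)=+1; sign (−1)^0·-1^-6·+1^-4 = +1.
(a,b)_13: α=-2, u≡5; β=-2, v≡9 (mod 13); (5|13)=-1, (9|13)=+1; sign (−1)^0·-1^-2·+1^-2 = +1.
(a,b)_11: α=3, u≡7; β=2, v≡10 (mod 11); (7|11)=-1, (10|11)=-1; sign (−1)^0·-1^2·-1^3 = -1.
(a,b)_3: α=14, u≡2; β=21, v≡2 (mod 3); (2|3)=-1, (2|3)=-1; sign (−1)^0·-1^21·-1^14 = -1.
(a,b)_23: α=2, u≡7; β=3, v≡8 (mod 23); (7|23)=-1, (8|23)=+1; sign (−1)^0·-1^3·+1^2 = -1.
(a,b)_7: α=0, u≡1; β=2, v≡6 (mod 7); (1|7)=+1, (6|7)=-1; sign (−1)^0·+1^2·-1^0 = +1.
(-3190, -20010 / ℚ) ramifies at {3, 11, 23, ∞}: a division algebra.

[3, 11, 23, inf]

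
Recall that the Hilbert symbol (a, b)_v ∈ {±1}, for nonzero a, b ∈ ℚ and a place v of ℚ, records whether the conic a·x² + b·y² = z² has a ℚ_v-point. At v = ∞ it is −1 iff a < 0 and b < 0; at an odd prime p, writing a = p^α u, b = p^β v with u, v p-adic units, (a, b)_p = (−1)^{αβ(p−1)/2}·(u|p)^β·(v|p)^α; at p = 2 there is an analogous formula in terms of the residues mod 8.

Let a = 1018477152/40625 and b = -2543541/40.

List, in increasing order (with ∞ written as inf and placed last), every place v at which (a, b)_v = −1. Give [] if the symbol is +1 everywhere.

(a, b) ≡ (1430, -4290) mod (ℚ^×)²; places V = {2, 3, 5, 7, 11, 13, ∞}.
(a,b)_13: α=-1, u≡6; β=1, v≡6 (mod 13); (6|13)=-1, (6|13)=-1; sign (−1)^0·-1^1·-1^-1 = +1.
(a,b)_3: α=10, u≡2; β=1, v≡1 (mod 3); (2|3)=-1, (1|3)=+1; sign (−1)^0·-1^1·+1^10 = -1.
(a,b)_11: α=1, u≡3; β=3, v≡2 (mod 11); (3|11)=+1, (2|11)=-1; sign (−1)^1·+1^3·-1^1 = +1.
(a,b)_7: α=2, u≡2; β=2, v≡2 (mod 7); (2|7)=+1, (2|7)=+1; sign (−1)^0·+1^2·+1^2 = +1.
(a,b)_∞: sgn(1430)=+, sgn(-4290)=−, so +1.
(a,b)_5: α=-5, u≡4; β=-1, v≡3 (mod 5); (4|5)=+1, (3|5)=-1; sign (−1)^0·+1^-1·-1^-5 = -1.
(a,b)_2: α=5, β=-3; u≡3, v≡7 (mod 8); ε(u)ε(v)=1·1, αω(v)=5·0, βω(u)=-3·1; sum ≡ 0  ⇒  +1.
(1430, -4290 / ℚ) ramifies at {3, 5}: a division algebra.

[3, 5]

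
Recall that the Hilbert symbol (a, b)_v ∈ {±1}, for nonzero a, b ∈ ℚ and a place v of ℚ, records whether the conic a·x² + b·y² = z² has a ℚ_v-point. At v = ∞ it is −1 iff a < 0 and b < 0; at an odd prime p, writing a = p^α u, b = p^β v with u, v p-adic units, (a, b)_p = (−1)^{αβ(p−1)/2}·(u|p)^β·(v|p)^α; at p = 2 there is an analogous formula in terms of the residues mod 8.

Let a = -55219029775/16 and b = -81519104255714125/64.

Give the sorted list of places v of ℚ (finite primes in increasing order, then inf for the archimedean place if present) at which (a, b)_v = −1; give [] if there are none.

[7, 19, 31, inf]

Mod squares: a ≡ -53599, b ≡ -1885. Check v ∈ {∞, 2, 5, 7, 11, 13, 19, 29, 31}.
v=5: a=5^2·(≡4), b=5^3·(≡3) mod 5; (4|5)=+1, (3|5)=-1; (−1)^{2·3·2}·(+1)^3·(-1)^2 = +1.
v=19: a=19^1·(≡2), b=19^2·(≡15) mod 19; (2|19)=-1, (15|19)=-1; (−1)^{1·2·9}·(-1)^2·(-1)^1 = -1.
v=∞: -53599 < 0 and -1885 < 0  ⇒  (a,b)_∞ = -1.
v=31: a=31^1·(≡28), b=31^2·(≡12) mod 31; (28|31)=+1, (12|31)=-1; (−1)^{1·2·15}·(+1)^2·(-1)^1 = -1.
v=29: a=29^2·(≡6), b=29^3·(≡13) mod 29; (6|29)=+1, (13|29)=+1; (−1)^{2·3·14}·(+1)^3·(+1)^2 = +1.
v=13: a=13^1·(≡8), b=13^1·(≡11) mod 13; (8|13)=-1, (11|13)=-1; (−1)^{1·1·6}·(-1)^1·(-1)^1 = +1.
v=7: a=7^3·(≡2), b=7^2·(≡5) mod 7; (2|7)=+1, (5|7)=-1; (−1)^{3·2·3}·(+1)^2·(-1)^3 = -1.
v=2: v_2(a)=-4, v_2(b)=-6; units ≡ 1, 3 (mod 8); ε·ε+αω+βω = 0·1+-4·1+-6·0 ≡ 0  ⇒  (a,b)_2 = +1.
v=11: a=11^0·(≡5), b=11^2·(≡10) mod 11; (5|11)=+1, (10|11)=-1; (−1)^{0·2·5}·(+1)^2·(-1)^0 = +1.
Ram(-53599, -1885) = {7, 19, 31, ∞}; no ℚ_7-point on the conic.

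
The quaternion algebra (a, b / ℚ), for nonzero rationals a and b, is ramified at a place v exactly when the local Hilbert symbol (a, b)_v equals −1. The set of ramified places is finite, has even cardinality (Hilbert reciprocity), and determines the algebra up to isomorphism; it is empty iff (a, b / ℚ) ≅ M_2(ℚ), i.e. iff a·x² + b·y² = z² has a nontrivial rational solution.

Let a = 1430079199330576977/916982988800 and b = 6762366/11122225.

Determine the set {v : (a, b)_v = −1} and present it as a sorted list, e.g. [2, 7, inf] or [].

[3, 19]

(a, b) ≡ (114, 494) mod (ℚ^×)²; places V = {2, 3, 5, 7, 13, 19, 23, 29, ∞}.
(a,b)_29: α=2, u≡19; β=-2, v≡1 (mod 29); (19|29)=-1, (1|29)=+1; sign (−1)^0·-1^-2·+1^2 = +1.
(a,b)_23: α=-4, u≡17; β=-2, v≡7 (mod 23); (17|23)=-1, (7|23)=-1; sign (−1)^0·-1^-2·-1^-4 = +1.
(a,b)_5: α=-2, u≡1; β=-2, v≡4 (mod 5); (1|5)=+1, (4|5)=+1; sign (−1)^0·+1^-2·+1^-2 = +1.
(a,b)_3: α=11, u≡2; β=4, v≡2 (mod 3); (2|3)=-1, (2|3)=-1; sign (−1)^0·-1^4·-1^11 = -1.
(a,b)_13: α=4, u≡4; β=3, v≡1 (mod 13); (4|13)=+1, (1|13)=+1; sign (−1)^0·+1^3·+1^4 = +1.
(a,b)_19: α=3, u≡9; β=1, v≡5 (mod 19); (9|19)=+1, (5|19)=+1; sign (−1)^1·+1^1·+1^3 = -1.
(a,b)_∞: sgn(114)=+, sgn(494)=+, so +1.
(a,b)_2: α=-17, β=1; u≡1, v≡7 (mod 8); ε(u)ε(v)=0·1, αω(v)=-17·0, βω(u)=1·0; sum ≡ 0  ⇒  +1.
(a,b)_7: α=2, u≡4; β=0, v≡1 (mod 7); (4|7)=+1, (1|7)=+1; sign (−1)^0·+1^0·+1^2 = +1.
(114, 494 / ℚ) ramifies at {3, 19}: a division algebra.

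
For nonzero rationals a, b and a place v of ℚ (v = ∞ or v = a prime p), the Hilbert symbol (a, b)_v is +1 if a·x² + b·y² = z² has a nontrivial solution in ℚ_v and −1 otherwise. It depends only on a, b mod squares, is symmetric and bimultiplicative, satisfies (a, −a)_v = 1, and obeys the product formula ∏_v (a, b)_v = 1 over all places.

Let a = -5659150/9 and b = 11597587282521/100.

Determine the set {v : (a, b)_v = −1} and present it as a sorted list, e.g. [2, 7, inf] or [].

Mod squares: a ≡ -226366, b ≡ 4929. Check v ∈ {∞, 2, 3, 5, 7, 19, 23, 31, 37, 53}.
v=7: a=7^1·(≡4), b=7^0·(≡1) mod 7; (4|7)=+1, (1|7)=+1; (−1)^{1·0·3}·(+1)^0·(+1)^1 = +1.
v=5: a=5^2·(≡1), b=5^-2·(≡4) mod 5; (1|5)=+1, (4|5)=+1; (−1)^{2·-2·2}·(+1)^-2·(+1)^2 = +1.
v=31: a=31^0·(≡13), b=31^1·(≡10) mod 31; (13|31)=-1, (10|31)=+1; (−1)^{0·1·15}·(-1)^1·(+1)^0 = -1.
v=37: a=37^1·(≡5), b=37^2·(≡19) mod 37; (5|37)=-1, (19|37)=-1; (−1)^{1·2·18}·(-1)^2·(-1)^1 = -1.
v=3: a=3^-2·(≡2), b=3^3·(≡2) mod 3; (2|3)=-1, (2|3)=-1; (−1)^{-2·3·1}·(-1)^3·(-1)^-2 = -1.
v=2: v_2(a)=1, v_2(b)=-2; units ≡ 1, 1 (mod 8); ε·ε+αω+βω = 0·0+1·0+-2·0 ≡ 0  ⇒  (a,b)_2 = +1.
v=∞: -226366 < 0 and 4929 > 0  ⇒  (a,b)_∞ = +1.
v=19: a=19^1·(≡12), b=19^2·(≡10) mod 19; (12|19)=-1, (10|19)=-1; (−1)^{1·2·9}·(-1)^2·(-1)^1 = -1.
v=53: a=53^0·(≡27), b=53^1·(≡47) mod 53; (27|53)=-1, (47|53)=+1; (−1)^{0·1·26}·(-1)^1·(+1)^0 = -1.
v=23: a=23^1·(≡3), b=23^2·(≡17) mod 23; (3|23)=+1, (17|23)=-1; (−1)^{1·2·11}·(+1)^2·(-1)^1 = -1.
Ram(-226366, 4929) = {3, 19, 23, 31, 37, 53}; no ℚ_3-point on the conic.

[3, 19, 23, 31, 37, 53]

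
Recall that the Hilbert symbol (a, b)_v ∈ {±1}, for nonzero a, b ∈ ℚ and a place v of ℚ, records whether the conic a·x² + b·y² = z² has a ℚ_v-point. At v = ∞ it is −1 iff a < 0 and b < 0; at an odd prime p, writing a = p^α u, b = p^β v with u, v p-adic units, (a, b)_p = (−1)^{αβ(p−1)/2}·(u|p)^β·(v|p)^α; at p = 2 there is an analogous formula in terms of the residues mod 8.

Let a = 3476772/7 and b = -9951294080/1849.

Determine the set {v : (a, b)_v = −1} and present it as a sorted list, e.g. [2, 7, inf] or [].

Mod squares: a ≡ 676039, b ≡ -293930. Check v ∈ {∞, 2, 3, 5, 7, 13, 17, 19, 23, 43}.
v=13: a=13^1·(≡3), b=13^1·(≡9) mod 13; (3|13)=+1, (9|13)=+1; (−1)^{1·1·6}·(+1)^1·(+1)^1 = +1.
v=∞: 676039 > 0 and -293930 < 0  ⇒  (a,b)_∞ = +1.
v=17: a=17^1·(≡13), b=17^1·(≡15) mod 17; (13|17)=+1, (15|17)=+1; (−1)^{1·1·8}·(+1)^1·(+1)^1 = +1.
v=23: a=23^1·(≡11), b=23^2·(≡20) mod 23; (11|23)=-1, (20|23)=-1; (−1)^{1·2·11}·(-1)^2·(-1)^1 = -1.
v=7: a=7^-1·(≡5), b=7^1·(≡5) mod 7; (5|7)=-1, (5|7)=-1; (−1)^{-1·1·3}·(-1)^1·(-1)^-1 = -1.
v=2: v_2(a)=2, v_2(b)=7; units ≡ 7, 3 (mod 8); ε·ε+αω+βω = 1·1+2·1+7·0 ≡ 1  ⇒  (a,b)_2 = -1.
v=5: a=5^0·(≡1), b=5^1·(≡1) mod 5; (1|5)=+1, (1|5)=+1; (−1)^{0·1·2}·(+1)^1·(+1)^0 = +1.
v=43: a=43^0·(≡1), b=43^-2·(≡12) mod 43; (1|43)=+1, (12|43)=-1; (−1)^{0·-2·21}·(+1)^-2·(-1)^0 = +1.
v=19: a=19^1·(≡8), b=19^1·(≡14) mod 19; (8|19)=-1, (14|19)=-1; (−1)^{1·1·9}·(-1)^1·(-1)^1 = -1.
v=3: a=3^2·(≡1), b=3^0·(≡1) mod 3; (1|3)=+1, (1|3)=+1; (−1)^{2·0·1}·(+1)^0·(+1)^2 = +1.
|Ram(676039, -293930)| = 4, even; anisotropic at {2, 7, 19, 23}.

[2, 7, 19, 23]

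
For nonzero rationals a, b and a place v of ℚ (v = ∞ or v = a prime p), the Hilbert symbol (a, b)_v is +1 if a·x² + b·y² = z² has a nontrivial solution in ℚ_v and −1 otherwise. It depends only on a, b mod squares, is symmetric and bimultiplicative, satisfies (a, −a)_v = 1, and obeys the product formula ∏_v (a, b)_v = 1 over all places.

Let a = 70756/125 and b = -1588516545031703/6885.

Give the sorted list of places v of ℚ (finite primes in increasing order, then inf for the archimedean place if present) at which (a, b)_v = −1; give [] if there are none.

[7, 17]

(a, b) ≡ (5, -24395) mod (ℚ^×)²; places V = {2, 3, 5, 7, 17, 19, 41, ∞}.
(a,b)_41: α=0, u≡36; β=1, v≡37 (mod 41); (36|41)=+1, (37|41)=+1; sign (−1)^0·+1^1·+1^0 = +1.
(a,b)_5: α=-3, u≡1; β=-1, v≡1 (mod 5); (1|5)=+1, (1|5)=+1; sign (−1)^0·+1^-1·+1^-3 = +1.
(a,b)_7: α=2, u≡5; β=7, v≡2 (mod 7); (5|7)=-1, (2|7)=+1; sign (−1)^0·-1^7·+1^2 = -1.
(a,b)_2: α=2, β=0; u≡5, v≡5 (mod 8); ε(u)ε(v)=0·0, αω(v)=2·1, βω(u)=0·1; sum ≡ 0  ⇒  +1.
(a,b)_3: α=0, u≡2; β=-4, v≡1 (mod 3); (2|3)=-1, (1|3)=+1; sign (−1)^0·-1^-4·+1^0 = +1.
(a,b)_17: α=0, u≡6; β=-1, v≡7 (mod 17); (6|17)=-1, (7|17)=-1; sign (−1)^0·-1^-1·-1^0 = -1.
(a,b)_19: α=2, u≡4; β=6, v≡16 (mod 19); (4|19)=+1, (16|19)=+1; sign (−1)^0·+1^6·+1^2 = +1.
(a,b)_∞: sgn(5)=+, sgn(-24395)=−, so +1.
(5, -24395 / ℚ) ramifies at {7, 17}: a division algebra.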